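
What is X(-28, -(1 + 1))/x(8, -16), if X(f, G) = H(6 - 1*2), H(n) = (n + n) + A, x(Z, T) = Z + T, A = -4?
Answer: -½ ≈ -0.50000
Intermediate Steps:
x(Z, T) = T + Z
H(n) = -4 + 2*n (H(n) = (n + n) - 4 = 2*n - 4 = -4 + 2*n)
X(f, G) = 4 (X(f, G) = -4 + 2*(6 - 1*2) = -4 + 2*(6 - 2) = -4 + 2*4 = -4 + 8 = 4)
X(-28, -(1 + 1))/x(8, -16) = 4/(-16 + 8) = 4/(-8) = 4*(-⅛) = -½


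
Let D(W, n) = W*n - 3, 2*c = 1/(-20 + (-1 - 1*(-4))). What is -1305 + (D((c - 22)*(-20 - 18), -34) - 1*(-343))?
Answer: -29427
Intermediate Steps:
c = -1/34 (c = 1/(2*(-20 + (-1 - 1*(-4)))) = 1/(2*(-20 + (-1 + 4))) = 1/(2*(-20 + 3)) = (½)/(-17) = (½)*(-1/17) = -1/34 ≈ -0.029412)
D(W, n) = -3 + W*n
-1305 + (D((c - 22)*(-20 - 18), -34) - 1*(-343)) = -1305 + ((-3 + ((-1/34 - 22)*(-20 - 18))*(-34)) - 1*(-343)) = -1305 + ((-3 - 749/34*(-38)*(-34)) + 343) = -1305 + ((-3 + (14231/17)*(-34)) + 343) = -1305 + ((-3 - 28462) + 343) = -1305 + (-28465 + 343) = -1305 - 28122 = -29427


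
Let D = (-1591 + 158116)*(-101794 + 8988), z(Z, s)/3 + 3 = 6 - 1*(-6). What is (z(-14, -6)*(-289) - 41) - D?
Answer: 14526451306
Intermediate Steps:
z(Z, s) = 27 (z(Z, s) = -9 + 3*(6 - 1*(-6)) = -9 + 3*(6 + 6) = -9 + 3*12 = -9 + 36 = 27)
D = -14526459150 (D = 156525*(-92806) = -14526459150)
(z(-14, -6)*(-289) - 41) - D = (27*(-289) - 41) - 1*(-14526459150) = (-7803 - 41) + 14526459150 = -7844 + 14526459150 = 14526451306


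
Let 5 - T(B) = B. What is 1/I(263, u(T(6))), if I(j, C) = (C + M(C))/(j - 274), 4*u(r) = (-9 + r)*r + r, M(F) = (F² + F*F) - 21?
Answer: 88/69 ≈ 1.2754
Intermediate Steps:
T(B) = 5 - B
M(F) = -21 + 2*F² (M(F) = (F² + F²) - 21 = 2*F² - 21 = -21 + 2*F²)
u(r) = r/4 + r*(-9 + r)/4 (u(r) = ((-9 + r)*r + r)/4 = (r*(-9 + r) + r)/4 = (r + r*(-9 + r))/4 = r/4 + r*(-9 + r)/4)
I(j, C) = (-21 + C + 2*C²)/(-274 + j) (I(j, C) = (C + (-21 + 2*C²))/(j - 274) = (-21 + C + 2*C²)/(-274 + j))
1/I(263, u(T(6))) = 1/((-21 + (5 - 1*6)*(-8 + (5 - 1*6))/4 + 2*((5 - 1*6)*(-8 + (5 - 1*6))/4)²)/(-274 + 263)) = 1/((-21 + (5 - 6)*(-8 + (5 - 6))/4 + 2*((5 - 6)*(-8 + (5 - 6))/4)²)/(-11)) = 1/(-(-21 + (¼)*(-1)*(-8 - 1) + 2*((¼)*(-1)*(-8 - 1))²)/11) = 1/(-(-21 + (¼)*(-1)*(-9) + 2*((¼)*(-1)*(-9))²)/11) = 1/(-(-21 + 9/4 + 2*(9/4)²)/11) = 1/(-(-21 + 9/4 + 2*(81/16))/11) = 1/(-(-21 + 9/4 + 81/8)/11) = 1/(-1/11*(-69/8)) = 1/(69/88) = 88/69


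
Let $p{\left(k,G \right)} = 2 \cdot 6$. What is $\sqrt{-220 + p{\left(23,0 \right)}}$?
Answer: $4 i \sqrt{13} \approx 14.422 i$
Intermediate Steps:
$p{\left(k,G \right)} = 12$
$\sqrt{-220 + p{\left(23,0 \right)}} = \sqrt{-220 + 12} = \sqrt{-208} = 4 i \sqrt{13}$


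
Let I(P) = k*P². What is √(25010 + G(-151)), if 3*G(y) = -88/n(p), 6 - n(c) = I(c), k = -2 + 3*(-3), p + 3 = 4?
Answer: √65046522/51 ≈ 158.14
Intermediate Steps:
p = 1 (p = -3 + 4 = 1)
k = -11 (k = -2 - 9 = -11)
I(P) = -11*P²
n(c) = 6 + 11*c² (n(c) = 6 - (-11)*c² = 6 + 11*c²)
G(y) = -88/51 (G(y) = (-88/(6 + 11*1²))/3 = (-88/(6 + 11*1))/3 = (-88/(6 + 11))/3 = (-88/17)/3 = (-88*1/17)/3 = (⅓)*(-88/17) = -88/51)
√(25010 + G(-151)) = √(25010 - 88/51) = √(1275422/51) = √65046522/51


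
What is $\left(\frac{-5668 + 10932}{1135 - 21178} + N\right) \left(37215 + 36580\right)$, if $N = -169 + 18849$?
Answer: $\frac{27628698638920}{20043} \approx 1.3785 \cdot 10^{9}$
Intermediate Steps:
$N = 18680$
$\left(\frac{-5668 + 10932}{1135 - 21178} + N\right) \left(37215 + 36580\right) = \left(\frac{-5668 + 10932}{1135 - 21178} + 18680\right) \left(37215 + 36580\right) = \left(\frac{5264}{-20043} + 18680\right) 73795 = \left(5264 \left(- \frac{1}{20043}\right) + 18680\right) 73795 = \left(- \frac{5264}{20043} + 18680\right) 73795 = \frac{374397976}{20043} \cdot 73795 = \frac{27628698638920}{20043}$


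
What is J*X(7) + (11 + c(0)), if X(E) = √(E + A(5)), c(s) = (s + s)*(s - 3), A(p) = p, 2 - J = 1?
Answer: 11 + 2*√3 ≈ 14.464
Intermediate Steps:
J = 1 (J = 2 - 1*1 = 2 - 1 = 1)
c(s) = 2*s*(-3 + s) (c(s) = (2*s)*(-3 + s) = 2*s*(-3 + s))
X(E) = √(5 + E) (X(E) = √(E + 5) = √(5 + E))
J*X(7) + (11 + c(0)) = 1*√(5 + 7) + (11 + 2*0*(-3 + 0)) = 1*√12 + (11 + 2*0*(-3)) = 1*(2*√3) + (11 + 0) = 2*√3 + 11 = 11 + 2*√3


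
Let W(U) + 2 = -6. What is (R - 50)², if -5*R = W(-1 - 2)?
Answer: 58564/25 ≈ 2342.6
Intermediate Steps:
W(U) = -8 (W(U) = -2 - 6 = -8)
R = 8/5 (R = -⅕*(-8) = 8/5 ≈ 1.6000)
(R - 50)² = (8/5 - 50)² = (-242/5)² = 58564/25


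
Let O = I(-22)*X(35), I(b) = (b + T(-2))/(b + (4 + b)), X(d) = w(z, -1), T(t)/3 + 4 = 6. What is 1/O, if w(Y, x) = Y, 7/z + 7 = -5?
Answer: -30/7 ≈ -4.2857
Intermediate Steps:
z = -7/12 (z = 7/(-7 - 5) = 7/(-12) = 7*(-1/12) = -7/12 ≈ -0.58333)
T(t) = 6 (T(t) = -12 + 3*6 = -12 + 18 = 6)
X(d) = -7/12
I(b) = (6 + b)/(4 + 2*b) (I(b) = (b + 6)/(b + (4 + b)) = (6 + b)/(4 + 2*b))
O = -7/30 (O = ((6 - 22)/(2*(2 - 22)))*(-7/12) = ((1/2)*(-16)/(-20))*(-7/12) = ((1/2)*(-1/20)*(-16))*(-7/12) = (2/5)*(-7/12) = -7/30 ≈ -0.23333)
1/O = 1/(-7/30) = -30/7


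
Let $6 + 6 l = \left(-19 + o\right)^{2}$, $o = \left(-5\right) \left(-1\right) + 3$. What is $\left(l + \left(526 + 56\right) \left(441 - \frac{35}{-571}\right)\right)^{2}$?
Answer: $\frac{773541176964538609}{11737476} \approx 6.5904 \cdot 10^{10}$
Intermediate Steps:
$o = 8$ ($o = 5 + 3 = 8$)
$l = \frac{115}{6}$ ($l = -1 + \frac{\left(-19 + 8\right)^{2}}{6} = -1 + \frac{\left(-11\right)^{2}}{6} = -1 + \frac{1}{6} \cdot 121 = -1 + \frac{121}{6} = \frac{115}{6} \approx 19.167$)
$\left(l + \left(526 + 56\right) \left(441 - \frac{35}{-571}\right)\right)^{2} = \left(\frac{115}{6} + \left(526 + 56\right) \left(441 - \frac{35}{-571}\right)\right)^{2} = \left(\frac{115}{6} + 582 \left(441 - - \frac{35}{571}\right)\right)^{2} = \left(\frac{115}{6} + 582 \left(441 + \frac{35}{571}\right)\right)^{2} = \left(\frac{115}{6} + 582 \cdot \frac{251846}{571}\right)^{2} = \left(\frac{115}{6} + \frac{146574372}{571}\right)^{2} = \left(\frac{879511897}{3426}\right)^{2} = \frac{773541176964538609}{11737476}$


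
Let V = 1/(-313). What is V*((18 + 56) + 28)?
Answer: -102/313 ≈ -0.32588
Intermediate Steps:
V = -1/313 ≈ -0.0031949
V*((18 + 56) + 28) = -((18 + 56) + 28)/313 = -(74 + 28)/313 = -1/313*102 = -102/313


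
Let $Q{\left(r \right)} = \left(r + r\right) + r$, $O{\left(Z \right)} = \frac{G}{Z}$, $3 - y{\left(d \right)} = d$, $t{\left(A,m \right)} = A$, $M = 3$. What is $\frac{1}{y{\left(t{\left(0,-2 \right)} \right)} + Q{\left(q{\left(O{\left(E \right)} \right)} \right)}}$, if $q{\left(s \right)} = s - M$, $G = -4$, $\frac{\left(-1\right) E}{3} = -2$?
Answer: $- \frac{1}{8} \approx -0.125$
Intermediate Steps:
$E = 6$ ($E = \left(-3\right) \left(-2\right) = 6$)
$y{\left(d \right)} = 3 - d$
$O{\left(Z \right)} = - \frac{4}{Z}$
$q{\left(s \right)} = -3 + s$ ($q{\left(s \right)} = s - 3 = -3 + s$)
$Q{\left(r \right)} = 3 r$ ($Q{\left(r \right)} = 2 r + r = 3 r$)
$\frac{1}{y{\left(t{\left(0,-2 \right)} \right)} + Q{\left(q{\left(O{\left(E \right)} \right)} \right)}} = \frac{1}{\left(3 - 0\right) + 3 \left(-3 - \frac{4}{6}\right)} = \frac{1}{\left(3 + 0\right) + 3 \left(-3 - \frac{2}{3}\right)} = \frac{1}{3 + 3 \left(-3 - \frac{2}{3}\right)} = \frac{1}{3 + 3 \left(- \frac{11}{3}\right)} = \frac{1}{3 - 11} = \frac{1}{-8} = - \frac{1}{8}$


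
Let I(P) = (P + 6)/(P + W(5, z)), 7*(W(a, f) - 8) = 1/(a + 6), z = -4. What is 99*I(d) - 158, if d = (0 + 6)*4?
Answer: -32156/493 ≈ -65.225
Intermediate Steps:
d = 24 (d = 6*4 = 24)
W(a, f) = 8 + 1/(7*(6 + a)) (W(a, f) = 8 + 1/(7*(a + 6)) = 8 + 1/(7*(6 + a)))
I(P) = (6 + P)/(617/77 + P) (I(P) = (P + 6)/(P + (337 + 56*5)/(7*(6 + 5))) = (6 + P)/(P + (⅐)*(337 + 280)/11) = (6 + P)/(P + (⅐)*(1/11)*617) = (6 + P)/(P + 617/77) = (6 + P)/(617/77 + P))
99*I(d) - 158 = 99*(77*(6 + 24)/(617 + 77*24)) - 158 = 99*(77*30/(617 + 1848)) - 158 = 99*(77*30/2465) - 158 = 99*(77*(1/2465)*30) - 158 = 99*(462/493) - 158 = 45738/493 - 158 = -32156/493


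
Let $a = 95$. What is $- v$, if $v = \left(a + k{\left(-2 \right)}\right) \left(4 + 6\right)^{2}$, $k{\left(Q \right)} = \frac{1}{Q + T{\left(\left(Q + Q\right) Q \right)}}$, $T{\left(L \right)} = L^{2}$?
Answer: $- \frac{294550}{31} \approx -9501.6$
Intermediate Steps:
$k{\left(Q \right)} = \frac{1}{Q + 4 Q^{4}}$ ($k{\left(Q \right)} = \frac{1}{Q + \left(\left(Q + Q\right) Q\right)^{2}} = \frac{1}{Q + \left(2 Q Q\right)^{2}} = \frac{1}{Q + \left(2 Q^{2}\right)^{2}} = \frac{1}{Q + 4 Q^{4}}$)
$v = \frac{294550}{31}$ ($v = \left(95 + \frac{1}{-2 + 4 \left(-2\right)^{4}}\right) \left(4 + 6\right)^{2} = \left(95 + \frac{1}{-2 + 4 \cdot 16}\right) 10^{2} = \left(95 + \frac{1}{-2 + 64}\right) 100 = \left(95 + \frac{1}{62}\right) 100 = \frac{5891}{62} \cdot 100 = \frac{294550}{31} \approx 9501.6$)
$- v = \left(-1\right) \frac{294550}{31} = - \frac{294550}{31}$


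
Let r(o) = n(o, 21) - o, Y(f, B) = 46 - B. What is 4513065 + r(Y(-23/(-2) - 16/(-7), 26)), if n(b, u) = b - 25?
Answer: 4513040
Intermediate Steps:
n(b, u) = -25 + b
r(o) = -25 (r(o) = (-25 + o) - o = -25)
4513065 + r(Y(-23/(-2) - 16/(-7), 26)) = 4513065 - 25 = 4513040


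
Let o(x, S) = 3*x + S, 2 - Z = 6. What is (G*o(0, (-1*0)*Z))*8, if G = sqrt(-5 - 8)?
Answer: 0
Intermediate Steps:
Z = -4 (Z = 2 - 1*6 = 2 - 6 = -4)
o(x, S) = S + 3*x
G = I*sqrt(13) (G = sqrt(-13) = I*sqrt(13) ≈ 3.6056*I)
(G*o(0, (-1*0)*Z))*8 = ((I*sqrt(13))*(-1*0*(-4) + 3*0))*8 = ((I*sqrt(13))*(0*(-4) + 0))*8 = ((I*sqrt(13))*(0 + 0))*8 = ((I*sqrt(13))*0)*8 = 0*8 = 0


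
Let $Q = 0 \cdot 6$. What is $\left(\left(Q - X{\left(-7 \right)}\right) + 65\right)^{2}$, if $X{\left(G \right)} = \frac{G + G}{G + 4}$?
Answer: $\frac{32761}{9} \approx 3640.1$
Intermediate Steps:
$X{\left(G \right)} = \frac{2 G}{4 + G}$
$Q = 0$
$\left(\left(Q - X{\left(-7 \right)}\right) + 65\right)^{2} = \left(\left(0 - 2 \left(-7\right) \frac{1}{4 - 7}\right) + 65\right)^{2} = \left(\left(0 - 2 \left(-7\right) \frac{1}{-3}\right) + 65\right)^{2} = \left(\left(0 - 2 \left(-7\right) \left(- \frac{1}{3}\right)\right) + 65\right)^{2} = \left(\left(0 - \frac{14}{3}\right) + 65\right)^{2} = \left(- \frac{14}{3} + 65\right)^{2} = \left(\frac{181}{3}\right)^{2} = \frac{32761}{9}$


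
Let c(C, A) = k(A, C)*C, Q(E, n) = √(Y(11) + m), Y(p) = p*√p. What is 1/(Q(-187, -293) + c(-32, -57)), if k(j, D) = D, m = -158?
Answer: 1/(1024 + I*√(158 - 11*√11)) ≈ 0.00097645 - 1.051e-5*I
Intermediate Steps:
Y(p) = p^(3/2)
Q(E, n) = √(-158 + 11*√11) (Q(E, n) = √(11^(3/2) - 158) = √(11*√11 - 158) = √(-158 + 11*√11))
c(C, A) = C² (c(C, A) = C*C = C²)
1/(Q(-187, -293) + c(-32, -57)) = 1/(√(-158 + 11*√11) + (-32)²) = 1/(√(-158 + 11*√11) + 1024) = 1/(1024 + √(-158 + 11*√11))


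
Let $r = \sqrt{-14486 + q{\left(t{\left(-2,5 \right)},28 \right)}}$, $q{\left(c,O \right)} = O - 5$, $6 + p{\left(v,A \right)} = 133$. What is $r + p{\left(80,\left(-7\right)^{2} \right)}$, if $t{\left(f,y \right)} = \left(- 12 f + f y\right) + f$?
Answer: $127 + 3 i \sqrt{1607} \approx 127.0 + 120.26 i$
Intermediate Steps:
$p{\left(v,A \right)} = 127$ ($p{\left(v,A \right)} = -6 + 133 = 127$)
$t{\left(f,y \right)} = - 11 f + f y$
$q{\left(c,O \right)} = -5 + O$
$r = 3 i \sqrt{1607}$ ($r = \sqrt{-14486 + \left(-5 + 28\right)} = \sqrt{-14486 + 23} = \sqrt{-14463} = 3 i \sqrt{1607} \approx 120.26 i$)
$r + p{\left(80,\left(-7\right)^{2} \right)} = 3 i \sqrt{1607} + 127 = 127 + 3 i \sqrt{1607}$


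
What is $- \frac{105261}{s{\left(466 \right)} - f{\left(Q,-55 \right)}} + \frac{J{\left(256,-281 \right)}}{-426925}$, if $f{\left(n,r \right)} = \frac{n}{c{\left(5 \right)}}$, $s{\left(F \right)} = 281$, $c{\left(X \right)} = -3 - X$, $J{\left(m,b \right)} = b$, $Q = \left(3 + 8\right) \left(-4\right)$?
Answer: $- \frac{89876950019}{235235675} \approx -382.07$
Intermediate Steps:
$Q = -44$ ($Q = 11 \left(-4\right) = -44$)
$f{\left(n,r \right)} = - \frac{n}{8}$ ($f{\left(n,r \right)} = \frac{n}{-3 - 5} = \frac{n}{-8} = n \left(- \frac{1}{8}\right) = - \frac{n}{8}$)
$- \frac{105261}{s{\left(466 \right)} - f{\left(Q,-55 \right)}} + \frac{J{\left(256,-281 \right)}}{-426925} = - \frac{105261}{281 - \left(- \frac{1}{8}\right) \left(-44\right)} - \frac{281}{-426925} = - \frac{105261}{281 - \frac{11}{2}} - - \frac{281}{426925} = - \frac{105261}{281 - \frac{11}{2}} + \frac{281}{426925} = - \frac{105261}{\frac{551}{2}} + \frac{281}{426925} = \left(-105261\right) \frac{2}{551} + \frac{281}{426925} = - \frac{210522}{551} + \frac{281}{426925} = - \frac{89876950019}{235235675}$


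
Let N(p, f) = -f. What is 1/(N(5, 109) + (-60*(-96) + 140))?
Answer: 1/5791 ≈ 0.00017268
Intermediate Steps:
1/(N(5, 109) + (-60*(-96) + 140)) = 1/(-1*109 + (-60*(-96) + 140)) = 1/(-109 + (5760 + 140)) = 1/(-109 + 5900) = 1/5791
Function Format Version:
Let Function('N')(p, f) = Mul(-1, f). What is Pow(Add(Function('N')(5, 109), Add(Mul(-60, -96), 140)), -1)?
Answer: Rational(1, 5791) ≈ 0.00017268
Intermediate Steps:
Pow(Add(Function('N')(5, 109), Add(Mul(-60, -96), 140)), -1) = Pow(Add(Mul(-1, 109), Add(Mul(-60, -96), 140)), -1) = Pow(Add(-109, Add(5760, 140)), -1) = Pow(Add(-109, 5900), -1) = Pow(5791, -1) = Rational(1, 5791)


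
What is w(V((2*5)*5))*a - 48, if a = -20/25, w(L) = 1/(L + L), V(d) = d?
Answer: -6001/125 ≈ -48.008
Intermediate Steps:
w(L) = 1/(2*L)
a = -⅘ (a = -20*1/25 = -⅘ ≈ -0.80000)
w(V((2*5)*5))*a - 48 = (1/(2*(((2*5)*5))))*(-⅘) - 48 = (1/(2*((10*5))))*(-⅘) - 48 = ((½)/50)*(-⅘) - 48 = ((½)*(1/50))*(-⅘) - 48 = (1/100)*(-⅘) - 48 = -1/125 - 48 = -6001/125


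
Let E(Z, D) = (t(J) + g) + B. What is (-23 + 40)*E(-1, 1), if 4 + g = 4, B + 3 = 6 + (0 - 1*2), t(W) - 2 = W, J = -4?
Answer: -17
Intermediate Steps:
t(W) = 2 + W
B = 1 (B = -3 + (6 + (0 - 1*2)) = -3 + (6 + (0 - 2)) = -3 + (6 - 2) = -3 + 4 = 1)
g = 0 (g = -4 + 4 = 0)
E(Z, D) = -1 (E(Z, D) = ((2 - 4) + 0) + 1 = (-2 + 0) + 1 = -2 + 1 = -1)
(-23 + 40)*E(-1, 1) = (-23 + 40)*(-1) = 17*(-1) = -17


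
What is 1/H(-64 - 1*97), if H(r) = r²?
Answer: 1/25921 ≈ 3.8579e-5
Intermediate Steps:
1/H(-64 - 1*97) = 1/((-64 - 1*97)²) = 1/((-64 - 97)²) = 1/((-161)²) = 1/25921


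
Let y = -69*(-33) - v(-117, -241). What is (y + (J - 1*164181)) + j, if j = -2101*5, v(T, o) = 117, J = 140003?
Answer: -32523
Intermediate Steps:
y = 2160 (y = -69*(-33) - 1*117 = 2277 - 117 = 2160)
j = -10505
(y + (J - 1*164181)) + j = (2160 + (140003 - 1*164181)) - 10505 = (2160 + (140003 - 164181)) - 10505 = (2160 - 24178) - 10505 = -22018 - 10505 = -32523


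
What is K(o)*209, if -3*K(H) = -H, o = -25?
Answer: -5225/3 ≈ -1741.7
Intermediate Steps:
K(H) = H/3 (K(H) = -(-1)*H/3 = H/3)
K(o)*209 = ((⅓)*(-25))*209 = -25/3*209 = -5225/3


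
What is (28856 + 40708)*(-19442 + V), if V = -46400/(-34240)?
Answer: -144703485036/107 ≈ -1.3524e+9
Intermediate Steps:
V = 145/107 (V = -46400*(-1/34240) = 145/107 ≈ 1.3551)
(28856 + 40708)*(-19442 + V) = (28856 + 40708)*(-19442 + 145/107) = 69564*(-2080149/107) = -144703485036/107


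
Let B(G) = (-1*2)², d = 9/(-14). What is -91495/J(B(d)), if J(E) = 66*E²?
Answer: -91495/1056 ≈ -86.643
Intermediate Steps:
d = -9/14 (d = 9*(-1/14) = -9/14 ≈ -0.64286)
B(G) = 4 (B(G) = (-2)² = 4)
-91495/J(B(d)) = -91495/(66*4²) = -91495/(66*16) = -91495/1056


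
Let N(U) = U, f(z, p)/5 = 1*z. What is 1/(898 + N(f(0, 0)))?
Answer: 1/898 ≈ 0.0011136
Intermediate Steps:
f(z, p) = 5*z (f(z, p) = 5*(1*z) = 5*z)
1/(898 + N(f(0, 0))) = 1/(898 + 5*0) = 1/(898 + 0) = 1/898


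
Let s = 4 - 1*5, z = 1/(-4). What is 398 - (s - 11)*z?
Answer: 395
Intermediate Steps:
z = -¼ ≈ -0.25000
s = -1 (s = 4 - 5 = -1)
398 - (s - 11)*z = 398 - (-1 - 11)*(-1)/4 = 398 - (-12)*(-1)/4 = 398 - 1*3 = 398 - 3 = 395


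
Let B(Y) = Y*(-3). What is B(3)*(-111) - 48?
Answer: 951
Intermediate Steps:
B(Y) = -3*Y
B(3)*(-111) - 48 = -3*3*(-111) - 48 = -9*(-111) - 48 = 999 - 48 = 951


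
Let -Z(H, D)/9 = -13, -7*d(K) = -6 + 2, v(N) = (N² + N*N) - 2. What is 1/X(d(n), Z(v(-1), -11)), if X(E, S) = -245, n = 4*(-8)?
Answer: -1/245 ≈ -0.0040816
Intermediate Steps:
v(N) = -2 + 2*N² (v(N) = (N² + N²) - 2 = 2*N² - 2 = -2 + 2*N²)
n = -32
d(K) = 4/7 (d(K) = -(-6 + 2)/7 = -⅐*(-4) = 4/7)
Z(H, D) = 117 (Z(H, D) = -9*(-13) = 117)
1/X(d(n), Z(v(-1), -11)) = 1/(-245) = -1/245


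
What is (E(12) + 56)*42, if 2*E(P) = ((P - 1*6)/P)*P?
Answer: 2478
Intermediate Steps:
E(P) = -3 + P/2 (E(P) = (((P - 1*6)/P)*P)/2 = (((P - 6)/P)*P)/2 = (((-6 + P)/P)*P)/2 = (-6 + P)/2 = -3 + P/2)
(E(12) + 56)*42 = ((-3 + (1/2)*12) + 56)*42 = ((-3 + 6) + 56)*42 = (3 + 56)*42 = 59*42 = 2478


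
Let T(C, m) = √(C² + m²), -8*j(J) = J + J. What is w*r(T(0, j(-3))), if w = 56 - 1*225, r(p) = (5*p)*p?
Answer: -7605/16 ≈ -475.31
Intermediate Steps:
j(J) = -J/4 (j(J) = -(J + J)/8 = -J/4)
r(p) = 5*p²
w = -169 (w = 56 - 225 = -169)
w*r(T(0, j(-3))) = -845*(√(0² + (-¼*(-3))²))² = -845*(√(0 + (¾)²))² = -845*(√(0 + 9/16))² = -845*(√(9/16))² = -845*(¾)² = -845*9/16 = -169*45/16 = -7605/16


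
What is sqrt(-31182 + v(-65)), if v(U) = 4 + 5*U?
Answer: I*sqrt(31503) ≈ 177.49*I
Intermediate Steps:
sqrt(-31182 + v(-65)) = sqrt(-31182 + (4 + 5*(-65))) = sqrt(-31182 + (4 - 325)) = sqrt(-31182 - 321) = sqrt(-31503) = I*sqrt(31503)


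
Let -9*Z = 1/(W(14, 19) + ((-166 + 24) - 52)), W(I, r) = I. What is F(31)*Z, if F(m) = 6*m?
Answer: 31/270 ≈ 0.11481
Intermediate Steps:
Z = 1/1620 (Z = -1/(9*(14 + ((-166 + 24) - 52))) = -1/(9*(14 + (-142 - 52))) = -1/(9*(14 - 194)) = -⅑/(-180) = -⅑*(-1/180) = 1/1620 ≈ 0.00061728)
F(31)*Z = (6*31)*(1/1620) = 186*(1/1620) = 31/270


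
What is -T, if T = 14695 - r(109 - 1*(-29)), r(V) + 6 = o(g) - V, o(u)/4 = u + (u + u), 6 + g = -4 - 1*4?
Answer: -15007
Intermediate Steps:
g = -14 (g = -6 + (-4 - 1*4) = -6 + (-4 - 4) = -6 - 8 = -14)
o(u) = 12*u (o(u) = 4*(u + (u + u)) = 4*(u + 2*u) = 4*(3*u) = 12*u)
r(V) = -174 - V (r(V) = -6 + (12*(-14) - V) = -6 + (-168 - V) = -174 - V)
T = 15007 (T = 14695 - (-174 - (109 - 1*(-29))) = 14695 - (-174 - (109 + 29)) = 14695 - (-174 - 1*138) = 14695 - (-174 - 138) = 14695 - 1*(-312) = 14695 + 312 = 15007)
-T = -1*15007 = -15007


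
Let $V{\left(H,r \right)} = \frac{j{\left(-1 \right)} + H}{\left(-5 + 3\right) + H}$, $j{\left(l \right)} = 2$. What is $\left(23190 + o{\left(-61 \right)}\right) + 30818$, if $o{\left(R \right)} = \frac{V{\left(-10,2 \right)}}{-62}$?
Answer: $\frac{5022743}{93} \approx 54008.0$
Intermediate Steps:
$V{\left(H,r \right)} = \frac{2 + H}{-2 + H}$ ($V{\left(H,r \right)} = \frac{2 + H}{\left(-5 + 3\right) + H} = \frac{2 + H}{-2 + H}$)
$o{\left(R \right)} = - \frac{1}{93}$ ($o{\left(R \right)} = \frac{\frac{1}{-2 - 10} \left(2 - 10\right)}{-62} = \frac{1}{-12} \left(-8\right) \left(- \frac{1}{62}\right) = \left(- \frac{1}{12}\right) \left(-8\right) \left(- \frac{1}{62}\right) = \frac{2}{3} \left(- \frac{1}{62}\right) = - \frac{1}{93}$)
$\left(23190 + o{\left(-61 \right)}\right) + 30818 = \left(23190 - \frac{1}{93}\right) + 30818 = \frac{2156669}{93} + 30818 = \frac{5022743}{93}$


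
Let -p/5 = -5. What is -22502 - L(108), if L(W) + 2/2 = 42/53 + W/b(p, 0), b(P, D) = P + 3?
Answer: -8349596/371 ≈ -22506.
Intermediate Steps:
p = 25 (p = -5*(-5) = 25)
b(P, D) = 3 + P
L(W) = -11/53 + W/28 (L(W) = -1 + (42/53 + W/(3 + 25)) = -1 + (42*(1/53) + W/28) = -1 + (42/53 + W*(1/28)) = -1 + (42/53 + W/28) = -11/53 + W/28)
-22502 - L(108) = -22502 - (-11/53 + (1/28)*108) = -22502 - (-11/53 + 27/7) = -22502 - 1*1354/371 = -22502 - 1354/371 = -8349596/371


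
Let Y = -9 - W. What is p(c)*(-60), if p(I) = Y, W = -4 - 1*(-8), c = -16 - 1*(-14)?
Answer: 780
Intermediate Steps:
c = -2 (c = -16 + 14 = -2)
W = 4 (W = -4 + 8 = 4)
Y = -13 (Y = -9 - 1*4 = -9 - 4 = -13)
p(I) = -13
p(c)*(-60) = -13*(-60) = 780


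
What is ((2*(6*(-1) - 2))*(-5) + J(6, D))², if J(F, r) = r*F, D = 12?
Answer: 23104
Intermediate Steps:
J(F, r) = F*r
((2*(6*(-1) - 2))*(-5) + J(6, D))² = ((2*(6*(-1) - 2))*(-5) + 6*12)² = ((2*(-6 - 2))*(-5) + 72)² = ((2*(-8))*(-5) + 72)² = (-16*(-5) + 72)² = (80 + 72)² = 152² = 23104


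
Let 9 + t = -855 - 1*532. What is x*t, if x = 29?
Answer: -40484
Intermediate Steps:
t = -1396 (t = -9 + (-855 - 1*532) = -9 + (-855 - 532) = -9 - 1387 = -1396)
x*t = 29*(-1396) = -40484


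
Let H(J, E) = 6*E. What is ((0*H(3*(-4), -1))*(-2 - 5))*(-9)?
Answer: 0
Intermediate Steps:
((0*H(3*(-4), -1))*(-2 - 5))*(-9) = ((0*(6*(-1)))*(-2 - 5))*(-9) = ((0*(-6))*(-7))*(-9) = (0*(-7))*(-9) = 0*(-9) = 0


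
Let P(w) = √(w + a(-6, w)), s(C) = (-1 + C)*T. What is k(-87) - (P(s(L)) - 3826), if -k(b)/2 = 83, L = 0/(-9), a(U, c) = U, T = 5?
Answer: 3660 - I*√11 ≈ 3660.0 - 3.3166*I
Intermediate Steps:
L = 0 (L = 0*(-⅑) = 0)
k(b) = -166 (k(b) = -2*83 = -166)
s(C) = -5 + 5*C (s(C) = (-1 + C)*5 = -5 + 5*C)
P(w) = √(-6 + w) (P(w) = √(w - 6) = √(-6 + w))
k(-87) - (P(s(L)) - 3826) = -166 - (√(-6 + (-5 + 5*0)) - 3826) = -166 - (√(-6 + (-5 + 0)) - 3826) = -166 - (√(-6 - 5) - 3826) = -166 - (√(-11) - 3826) = -166 - (I*√11 - 3826) = -166 - (-3826 + I*√11) = -166 + (3826 - I*√11) = 3660 - I*√11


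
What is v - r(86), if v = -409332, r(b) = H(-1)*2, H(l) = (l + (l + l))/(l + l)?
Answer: -409335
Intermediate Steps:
H(l) = 3/2 (H(l) = (l + 2*l)/((2*l)) = (3*l)*(1/(2*l)) = 3/2)
r(b) = 3 (r(b) = (3/2)*2 = 3)
v - r(86) = -409332 - 1*3 = -409332 - 3 = -409335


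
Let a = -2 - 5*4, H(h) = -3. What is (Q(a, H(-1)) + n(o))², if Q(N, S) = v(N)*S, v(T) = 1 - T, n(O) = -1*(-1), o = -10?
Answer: 4624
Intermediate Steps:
n(O) = 1
a = -22 (a = -2 - 20 = -22)
Q(N, S) = S*(1 - N) (Q(N, S) = (1 - N)*S = S*(1 - N))
(Q(a, H(-1)) + n(o))² = (-3*(1 - 1*(-22)) + 1)² = (-3*(1 + 22) + 1)² = (-3*23 + 1)² = (-69 + 1)² = (-68)² = 4624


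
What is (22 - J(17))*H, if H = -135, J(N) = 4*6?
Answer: 270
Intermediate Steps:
J(N) = 24
(22 - J(17))*H = (22 - 1*24)*(-135) = (22 - 24)*(-135) = -2*(-135) = 270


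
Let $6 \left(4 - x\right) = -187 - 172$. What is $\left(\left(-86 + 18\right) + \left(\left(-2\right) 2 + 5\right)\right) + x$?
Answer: $- \frac{19}{6} \approx -3.1667$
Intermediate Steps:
$x = \frac{383}{6}$ ($x = 4 - \frac{-187 - 172}{6} = 4 - - \frac{359}{6} = 4 + \frac{359}{6} = \frac{383}{6} \approx 63.833$)
$\left(\left(-86 + 18\right) + \left(\left(-2\right) 2 + 5\right)\right) + x = \left(\left(-86 + 18\right) + \left(\left(-2\right) 2 + 5\right)\right) + \frac{383}{6} = \left(-68 + \left(-4 + 5\right)\right) + \frac{383}{6} = \left(-68 + 1\right) + \frac{383}{6} = -67 + \frac{383}{6} = - \frac{19}{6}$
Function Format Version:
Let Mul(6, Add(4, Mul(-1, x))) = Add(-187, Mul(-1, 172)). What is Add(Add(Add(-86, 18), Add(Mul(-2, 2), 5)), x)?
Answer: Rational(-19, 6) ≈ -3.1667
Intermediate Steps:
x = Rational(383, 6) (x = Add(4, Mul(Rational(-1, 6), Add(-187, Mul(-1, 172)))) = Add(4, Mul(Rational(-1, 6), Add(-187, -172))) = Add(4, Mul(Rational(-1, 6), -359)) = Add(4, Rational(359, 6)) = Rational(383, 6) ≈ 63.833)
Add(Add(Add(-86, 18), Add(Mul(-2, 2), 5)), x) = Add(Add(Add(-86, 18), Add(Mul(-2, 2), 5)), Rational(383, 6)) = Add(Add(-68, Add(-4, 5)), Rational(383, 6)) = Add(Add(-68, 1), Rational(383, 6)) = Add(-67, Rational(383, 6)) = Rational(-19, 6)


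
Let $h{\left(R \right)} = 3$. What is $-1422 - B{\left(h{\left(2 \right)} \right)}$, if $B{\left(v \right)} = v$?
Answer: $-1425$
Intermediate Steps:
$-1422 - B{\left(h{\left(2 \right)} \right)} = -1422 - 3 = -1425$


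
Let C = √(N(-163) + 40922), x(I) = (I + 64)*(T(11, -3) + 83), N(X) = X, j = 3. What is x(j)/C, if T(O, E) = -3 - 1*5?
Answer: 5025*√40759/40759 ≈ 24.890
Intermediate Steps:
T(O, E) = -8 (T(O, E) = -3 - 5 = -8)
x(I) = 4800 + 75*I (x(I) = (I + 64)*(-8 + 83) = (64 + I)*75 = 4800 + 75*I)
C = √40759 (C = √(-163 + 40922) = √40759 ≈ 201.89)
x(j)/C = (4800 + 75*3)/(√40759) = (4800 + 225)*(√40759/40759) = 5025*(√40759/40759) = 5025*√40759/40759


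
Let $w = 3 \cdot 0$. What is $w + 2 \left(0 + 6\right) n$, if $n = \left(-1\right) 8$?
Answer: $-96$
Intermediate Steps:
$n = -8$
$w = 0$
$w + 2 \left(0 + 6\right) n = 0 + 2 \left(0 + 6\right) \left(-8\right) = 0 + 2 \cdot 6 \left(-8\right) = 0 + 12 \left(-8\right) = 0 - 96 = -96$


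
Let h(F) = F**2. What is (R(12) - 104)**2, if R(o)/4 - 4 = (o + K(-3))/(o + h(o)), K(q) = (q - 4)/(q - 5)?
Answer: 748186609/97344 ≈ 7686.0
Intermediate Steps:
K(q) = (-4 + q)/(-5 + q)
R(o) = 16 + 4*(7/8 + o)/(o + o**2) (R(o) = 16 + 4*((o + (-4 - 3)/(-5 - 3))/(o + o**2)) = 16 + 4*((o - 7/(-8))/(o + o**2)) = 16 + 4*((o - 1/8*(-7))/(o + o**2)) = 16 + 4*((o + 7/8)/(o + o**2)) = 16 + 4*((7/8 + o)/(o + o**2)) = 16 + 4*(7/8 + o)/(o + o**2))
(R(12) - 104)**2 = ((1/2)*(7 + 32*12**2 + 40*12)/(12*(1 + 12)) - 104)**2 = ((1/2)*(1/12)*(7 + 32*144 + 480)/13 - 104)**2 = ((1/2)*(1/12)*(1/13)*(7 + 4608 + 480) - 104)**2 = ((1/2)*(1/12)*(1/13)*5095 - 104)**2 = (5095/312 - 104)**2 = (-27353/312)**2 = 748186609/97344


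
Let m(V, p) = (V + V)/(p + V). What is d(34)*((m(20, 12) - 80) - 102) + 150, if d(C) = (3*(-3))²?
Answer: -57963/4 ≈ -14491.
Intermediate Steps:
d(C) = 81 (d(C) = (-9)² = 81)
m(V, p) = 2*V/(V + p) (m(V, p) = (2*V)/(V + p) = 2*V/(V + p))
d(34)*((m(20, 12) - 80) - 102) + 150 = 81*((2*20/(20 + 12) - 80) - 102) + 150 = 81*((2*20/32 - 80) - 102) + 150 = 81*((2*20*(1/32) - 80) - 102) + 150 = 81*((5/4 - 80) - 102) + 150 = 81*(-315/4 - 102) + 150 = 81*(-723/4) + 150 = -58563/4 + 150 = -57963/4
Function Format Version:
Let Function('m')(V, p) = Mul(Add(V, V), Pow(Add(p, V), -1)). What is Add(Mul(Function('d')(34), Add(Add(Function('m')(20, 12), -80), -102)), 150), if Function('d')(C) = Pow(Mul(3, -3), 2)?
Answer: Rational(-57963, 4) ≈ -14491.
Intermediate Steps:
Function('d')(C) = 81 (Function('d')(C) = Pow(-9, 2) = 81)
Function('m')(V, p) = Mul(2, V, Pow(Add(V, p), -1)) (Function('m')(V, p) = Mul(Mul(2, V), Pow(Add(V, p), -1)) = Mul(2, V, Pow(Add(V, p), -1)))
Add(Mul(Function('d')(34), Add(Add(Function('m')(20, 12), -80), -102)), 150) = Add(Mul(81, Add(Add(Mul(2, 20, Pow(Add(20, 12), -1)), -80), -102)), 150) = Add(Mul(81, Add(Add(Mul(2, 20, Pow(32, -1)), -80), -102)), 150) = Add(Mul(81, Add(Add(Mul(2, 20, Rational(1, 32)), -80), -102)), 150) = Add(Mul(81, Add(Add(Rational(5, 4), -80), -102)), 150) = Add(Mul(81, Add(Rational(-315, 4), -102)), 150) = Add(Mul(81, Rational(-723, 4)), 150) = Add(Rational(-58563, 4), 150) = Rational(-57963, 4)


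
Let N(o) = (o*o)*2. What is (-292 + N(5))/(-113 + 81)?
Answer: 121/16 ≈ 7.5625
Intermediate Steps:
N(o) = 2*o² (N(o) = o²*2 = 2*o²)
(-292 + N(5))/(-113 + 81) = (-292 + 2*5²)/(-113 + 81) = (-292 + 2*25)/(-32) = (-292 + 50)*(-1/32) = -242*(-1/32) = 121/16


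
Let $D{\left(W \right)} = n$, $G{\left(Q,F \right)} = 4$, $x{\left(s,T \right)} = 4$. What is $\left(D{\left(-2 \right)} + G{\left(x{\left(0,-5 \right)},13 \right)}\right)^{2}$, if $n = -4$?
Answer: $0$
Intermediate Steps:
$D{\left(W \right)} = -4$
$\left(D{\left(-2 \right)} + G{\left(x{\left(0,-5 \right)},13 \right)}\right)^{2} = \left(-4 + 4\right)^{2} = 0^{2} = 0$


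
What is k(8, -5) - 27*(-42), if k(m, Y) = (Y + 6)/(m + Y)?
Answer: 3403/3 ≈ 1134.3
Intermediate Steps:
k(m, Y) = (6 + Y)/(Y + m)
k(8, -5) - 27*(-42) = (6 - 5)/(-5 + 8) - 27*(-42) = 1/3 + 1134 = (⅓)*1 + 1134 = ⅓ + 1134 = 3403/3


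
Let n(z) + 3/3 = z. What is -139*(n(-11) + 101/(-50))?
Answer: 97439/50 ≈ 1948.8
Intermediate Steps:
n(z) = -1 + z
-139*(n(-11) + 101/(-50)) = -139*((-1 - 11) + 101/(-50)) = -139*(-12 + 101*(-1/50)) = -139*(-12 - 101/50) = -139*(-701/50) = 97439/50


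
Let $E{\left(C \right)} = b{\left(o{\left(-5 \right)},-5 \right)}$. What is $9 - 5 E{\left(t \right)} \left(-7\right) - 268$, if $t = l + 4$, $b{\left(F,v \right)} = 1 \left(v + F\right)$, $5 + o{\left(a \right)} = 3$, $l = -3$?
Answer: $-2473$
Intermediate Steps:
$o{\left(a \right)} = -2$ ($o{\left(a \right)} = -5 + 3 = -2$)
$b{\left(F,v \right)} = F + v$ ($b{\left(F,v \right)} = 1 \left(F + v\right) = F + v$)
$t = 1$ ($t = -3 + 4 = 1$)
$E{\left(C \right)} = -7$ ($E{\left(C \right)} = -2 - 5 = -7$)
$9 - 5 E{\left(t \right)} \left(-7\right) - 268 = 9 \left(-5\right) \left(-7\right) \left(-7\right) - 268 = 9 \cdot 35 \left(-7\right) - 268 = 9 \left(-245\right) - 268 = -2205 - 268 = -2473$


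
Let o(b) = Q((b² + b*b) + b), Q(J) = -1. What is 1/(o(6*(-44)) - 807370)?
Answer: -1/807371 ≈ -1.2386e-6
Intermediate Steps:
o(b) = -1
1/(o(6*(-44)) - 807370) = 1/(-1 - 807370) = 1/(-807371) = -1/807371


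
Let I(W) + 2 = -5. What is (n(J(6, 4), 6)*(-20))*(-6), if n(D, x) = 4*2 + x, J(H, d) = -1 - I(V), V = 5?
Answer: 1680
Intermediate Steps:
I(W) = -7 (I(W) = -2 - 5 = -7)
J(H, d) = 6 (J(H, d) = -1 - 1*(-7) = -1 + 7 = 6)
n(D, x) = 8 + x
(n(J(6, 4), 6)*(-20))*(-6) = ((8 + 6)*(-20))*(-6) = (14*(-20))*(-6) = -280*(-6) = 1680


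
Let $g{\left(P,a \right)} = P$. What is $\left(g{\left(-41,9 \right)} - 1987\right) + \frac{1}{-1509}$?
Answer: $- \frac{3060253}{1509} \approx -2028.0$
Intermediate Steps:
$\left(g{\left(-41,9 \right)} - 1987\right) + \frac{1}{-1509} = \left(-41 - 1987\right) + \frac{1}{-1509} = -2028 - \frac{1}{1509} = - \frac{3060253}{1509}$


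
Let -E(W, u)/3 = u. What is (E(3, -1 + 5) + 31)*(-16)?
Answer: -304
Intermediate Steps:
E(W, u) = -3*u
(E(3, -1 + 5) + 31)*(-16) = (-3*(-1 + 5) + 31)*(-16) = (-3*4 + 31)*(-16) = (-12 + 31)*(-16) = 19*(-16) = -304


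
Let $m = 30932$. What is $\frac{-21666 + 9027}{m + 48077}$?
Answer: $- \frac{12639}{79009} \approx -0.15997$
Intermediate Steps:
$\frac{-21666 + 9027}{m + 48077} = \frac{-21666 + 9027}{30932 + 48077} = - \frac{12639}{79009}$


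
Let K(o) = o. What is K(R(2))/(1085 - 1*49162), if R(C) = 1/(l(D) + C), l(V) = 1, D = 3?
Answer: -1/144231 ≈ -6.9333e-6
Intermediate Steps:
R(C) = 1/(1 + C)
K(R(2))/(1085 - 1*49162) = 1/((1 + 2)*(1085 - 1*49162)) = 1/(3*(1085 - 49162)) = (⅓)/(-48077) = (⅓)*(-1/48077) = -1/144231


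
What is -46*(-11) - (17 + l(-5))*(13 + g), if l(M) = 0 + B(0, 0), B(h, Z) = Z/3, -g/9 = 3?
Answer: 744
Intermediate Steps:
g = -27 (g = -9*3 = -27)
B(h, Z) = Z/3 (B(h, Z) = Z*(⅓) = Z/3)
l(M) = 0 (l(M) = 0 + (⅓)*0 = 0 + 0 = 0)
-46*(-11) - (17 + l(-5))*(13 + g) = -46*(-11) - (17 + 0)*(13 - 27) = 506 - 17*(-14) = 506 - 1*(-238) = 506 + 238 = 744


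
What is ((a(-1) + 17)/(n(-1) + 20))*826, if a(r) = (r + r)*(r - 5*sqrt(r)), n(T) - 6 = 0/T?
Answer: 7847/13 + 4130*I/13 ≈ 603.62 + 317.69*I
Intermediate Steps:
n(T) = 6 (n(T) = 6 + 0/T = 6 + 0 = 6)
a(r) = 2*r*(r - 5*sqrt(r)) (a(r) = (2*r)*(r - 5*sqrt(r)) = 2*r*(r - 5*sqrt(r)))
((a(-1) + 17)/(n(-1) + 20))*826 = (((-(-10)*I + 2*(-1)**2) + 17)/(6 + 20))*826 = (((-(-10)*I + 2*1) + 17)/26)*826 = (((10*I + 2) + 17)*(1/26))*826 = (((2 + 10*I) + 17)*(1/26))*826 = ((19 + 10*I)*(1/26))*826 = (19/26 + 5*I/13)*826 = 7847/13 + 4130*I/13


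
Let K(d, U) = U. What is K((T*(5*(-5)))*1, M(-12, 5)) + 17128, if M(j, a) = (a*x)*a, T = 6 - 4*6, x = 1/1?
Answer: 17153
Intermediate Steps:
x = 1
T = -18 (T = 6 - 24 = -18)
M(j, a) = a² (M(j, a) = (a*1)*a = a*a = a²)
K((T*(5*(-5)))*1, M(-12, 5)) + 17128 = 5² + 17128 = 25 + 17128 = 17153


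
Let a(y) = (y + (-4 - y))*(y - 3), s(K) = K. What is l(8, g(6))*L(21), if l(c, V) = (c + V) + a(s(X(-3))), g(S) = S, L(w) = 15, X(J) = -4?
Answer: 630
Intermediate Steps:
a(y) = 12 - 4*y (a(y) = -4*(-3 + y) = 12 - 4*y)
l(c, V) = 28 + V + c (l(c, V) = (c + V) + (12 - 4*(-4)) = (V + c) + (12 + 16) = (V + c) + 28 = 28 + V + c)
l(8, g(6))*L(21) = (28 + 6 + 8)*15 = 42*15 = 630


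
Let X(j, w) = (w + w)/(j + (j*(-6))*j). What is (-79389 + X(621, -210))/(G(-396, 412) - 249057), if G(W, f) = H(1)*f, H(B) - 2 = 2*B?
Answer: 12242974607/38154178935 ≈ 0.32088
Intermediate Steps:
H(B) = 2 + 2*B
X(j, w) = 2*w/(j - 6*j²) (X(j, w) = (2*w)/(j + (-6*j)*j) = (2*w)/(j - 6*j²) = 2*w/(j - 6*j²))
G(W, f) = 4*f (G(W, f) = (2 + 2*1)*f = (2 + 2)*f = 4*f)
(-79389 + X(621, -210))/(G(-396, 412) - 249057) = (-79389 - 2*(-210)/(621*(-1 + 6*621)))/(4*412 - 249057) = (-79389 - 2*(-210)*1/621/(-1 + 3726))/(1648 - 249057) = (-79389 - 2*(-210)*1/621/3725)/(-247409) = (-79389 - 2*(-210)*1/621*1/3725)*(-1/247409) = (-79389 + 28/154215)*(-1/247409) = -12242974607/154215*(-1/247409) = 12242974607/38154178935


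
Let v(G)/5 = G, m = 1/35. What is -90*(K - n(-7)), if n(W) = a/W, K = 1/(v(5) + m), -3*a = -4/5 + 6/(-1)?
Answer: -33459/1022 ≈ -32.739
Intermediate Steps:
a = 34/15 (a = -(-4/5 + 6/(-1))/3 = -(-4*⅕ + 6*(-1))/3 = -(-⅘ - 6)/3 = -⅓*(-34/5) = 34/15 ≈ 2.2667)
m = 1/35 ≈ 0.028571
v(G) = 5*G
K = 35/876 (K = 1/(5*5 + 1/35) = 1/(25 + 1/35) = 1/(876/35) = 35/876 ≈ 0.039954)
n(W) = 34/(15*W)
-90*(K - n(-7)) = -90*(35/876 - 34/(15*(-7))) = -90*(35/876 - 34*(-1)/(15*7)) = -90*(35/876 - 1*(-34/105)) = -90*(35/876 + 34/105) = -90*11153/30660 = -33459/1022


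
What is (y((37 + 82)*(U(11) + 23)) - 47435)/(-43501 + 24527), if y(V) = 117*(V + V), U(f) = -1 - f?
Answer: -258871/18974 ≈ -13.643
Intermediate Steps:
y(V) = 234*V (y(V) = 117*(2*V) = 234*V)
(y((37 + 82)*(U(11) + 23)) - 47435)/(-43501 + 24527) = (234*((37 + 82)*((-1 - 1*11) + 23)) - 47435)/(-43501 + 24527) = (234*(119*((-1 - 11) + 23)) - 47435)/(-18974) = (234*(119*(-12 + 23)) - 47435)*(-1/18974) = (234*(119*11) - 47435)*(-1/18974) = (234*1309 - 47435)*(-1/18974) = (306306 - 47435)*(-1/18974) = 258871*(-1/18974) = -258871/18974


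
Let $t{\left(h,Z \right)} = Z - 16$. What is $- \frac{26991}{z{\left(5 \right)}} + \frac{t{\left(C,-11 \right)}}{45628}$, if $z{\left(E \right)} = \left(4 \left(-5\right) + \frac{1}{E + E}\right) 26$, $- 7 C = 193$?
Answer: $\frac{6157656891}{118039636} \approx 52.166$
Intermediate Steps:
$C = - \frac{193}{7}$ ($C = \left(- \frac{1}{7}\right) 193 = - \frac{193}{7} \approx -27.571$)
$z{\left(E \right)} = -520 + \frac{13}{E}$ ($z{\left(E \right)} = \left(-20 + \frac{1}{2 E}\right) 26 = -520 + \frac{13}{E}$)
$t{\left(h,Z \right)} = -16 + Z$ ($t{\left(h,Z \right)} = Z - 16 = -16 + Z$)
$- \frac{26991}{z{\left(5 \right)}} + \frac{t{\left(C,-11 \right)}}{45628} = - \frac{26991}{-520 + \frac{13}{5}} + \frac{-16 - 11}{45628} = - \frac{26991}{-520 + 13 \cdot \frac{1}{5}} - \frac{27}{45628} = - \frac{26991}{-520 + \frac{13}{5}} - \frac{27}{45628} = - \frac{26991}{- \frac{2587}{5}} - \frac{27}{45628} = \left(-26991\right) \left(- \frac{5}{2587}\right) - \frac{27}{45628} = \frac{134955}{2587} - \frac{27}{45628} = \frac{6157656891}{118039636}$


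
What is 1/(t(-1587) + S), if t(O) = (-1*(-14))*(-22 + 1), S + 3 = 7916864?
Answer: 1/7916567 ≈ 1.2632e-7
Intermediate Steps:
S = 7916861 (S = -3 + 7916864 = 7916861)
t(O) = -294 (t(O) = 14*(-21) = -294)
1/(t(-1587) + S) = 1/(-294 + 7916861) = 1/7916567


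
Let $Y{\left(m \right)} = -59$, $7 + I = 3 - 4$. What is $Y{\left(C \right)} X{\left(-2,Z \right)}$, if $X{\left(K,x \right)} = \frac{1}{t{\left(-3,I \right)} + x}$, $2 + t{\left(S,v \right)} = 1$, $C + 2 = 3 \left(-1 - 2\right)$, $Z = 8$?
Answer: $- \frac{59}{7} \approx -8.4286$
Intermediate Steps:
$I = -8$ ($I = -7 + \left(3 - 4\right) = -7 - 1 = -8$)
$C = -11$ ($C = -2 + 3 \left(-1 - 2\right) = -2 + 3 \left(-3\right) = -2 - 9 = -11$)
$t{\left(S,v \right)} = -1$ ($t{\left(S,v \right)} = -2 + 1 = -1$)
$X{\left(K,x \right)} = \frac{1}{-1 + x}$
$Y{\left(C \right)} X{\left(-2,Z \right)} = - \frac{59}{-1 + 8} = - \frac{59}{7}$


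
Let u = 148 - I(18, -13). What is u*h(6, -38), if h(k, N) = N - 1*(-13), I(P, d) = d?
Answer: -4025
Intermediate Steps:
h(k, N) = 13 + N (h(k, N) = N + 13 = 13 + N)
u = 161 (u = 148 - 1*(-13) = 148 + 13 = 161)
u*h(6, -38) = 161*(13 - 38) = 161*(-25) = -4025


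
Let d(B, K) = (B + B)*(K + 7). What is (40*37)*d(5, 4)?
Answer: 162800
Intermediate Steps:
d(B, K) = 2*B*(7 + K) (d(B, K) = (2*B)*(7 + K) = 2*B*(7 + K))
(40*37)*d(5, 4) = (40*37)*(2*5*(7 + 4)) = 1480*(2*5*11) = 1480*110 = 162800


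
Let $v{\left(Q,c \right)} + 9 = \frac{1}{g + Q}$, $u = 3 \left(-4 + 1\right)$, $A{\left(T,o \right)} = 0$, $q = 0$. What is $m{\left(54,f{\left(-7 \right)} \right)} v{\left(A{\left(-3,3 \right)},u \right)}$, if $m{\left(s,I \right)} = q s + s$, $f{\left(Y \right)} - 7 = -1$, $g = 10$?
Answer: $- \frac{2403}{5} \approx -480.6$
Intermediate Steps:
$f{\left(Y \right)} = 6$ ($f{\left(Y \right)} = 7 - 1 = 6$)
$u = -9$ ($u = 3 \left(-3\right) = -9$)
$v{\left(Q,c \right)} = -9 + \frac{1}{10 + Q}$
$m{\left(s,I \right)} = s$ ($m{\left(s,I \right)} = 0 s + s = 0 + s = s$)
$m{\left(54,f{\left(-7 \right)} \right)} v{\left(A{\left(-3,3 \right)},u \right)} = 54 \frac{-89 - 0}{10 + 0} = 54 \frac{-89 + 0}{10} = 54 \cdot \frac{1}{10} \left(-89\right) = 54 \left(- \frac{89}{10}\right) = - \frac{2403}{5}$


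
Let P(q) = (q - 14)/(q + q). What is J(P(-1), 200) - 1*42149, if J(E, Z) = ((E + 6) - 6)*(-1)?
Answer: -84313/2 ≈ -42157.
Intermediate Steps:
P(q) = (-14 + q)/(2*q) (P(q) = (-14 + q)/((2*q)) = (-14 + q)*(1/(2*q)) = (-14 + q)/(2*q))
J(E, Z) = -E (J(E, Z) = ((6 + E) - 6)*(-1) = E*(-1) = -E)
J(P(-1), 200) - 1*42149 = -(-14 - 1)/(2*(-1)) - 1*42149 = -(-1)*(-15)/2 - 42149 = -1*15/2 - 42149 = -15/2 - 42149 = -84313/2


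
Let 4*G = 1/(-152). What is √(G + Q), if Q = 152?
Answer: √3511770/152 ≈ 12.329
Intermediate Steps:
G = -1/608 (G = (¼)/(-152) = (¼)*(-1/152) = -1/608 ≈ -0.0016447)
√(G + Q) = √(-1/608 + 152) = √(92415/608) = √3511770/152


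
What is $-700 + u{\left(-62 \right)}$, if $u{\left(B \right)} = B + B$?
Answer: $-824$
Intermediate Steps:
$u{\left(B \right)} = 2 B$
$-700 + u{\left(-62 \right)} = -700 + 2 \left(-62\right) = -700 - 124 = -824$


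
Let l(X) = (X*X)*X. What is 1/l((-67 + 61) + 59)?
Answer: 1/148877 ≈ 6.7170e-6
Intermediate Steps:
l(X) = X³ (l(X) = X²*X = X³)
1/l((-67 + 61) + 59) = 1/(((-67 + 61) + 59)³) = 1/((-6 + 59)³) = 1/(53³) = 1/148877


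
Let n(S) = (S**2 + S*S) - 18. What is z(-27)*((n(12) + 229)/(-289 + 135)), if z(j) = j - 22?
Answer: 3493/22 ≈ 158.77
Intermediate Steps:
z(j) = -22 + j
n(S) = -18 + 2*S**2 (n(S) = (S**2 + S**2) - 18 = 2*S**2 - 18 = -18 + 2*S**2)
z(-27)*((n(12) + 229)/(-289 + 135)) = (-22 - 27)*(((-18 + 2*12**2) + 229)/(-289 + 135)) = -49*((-18 + 2*144) + 229)/(-154) = -49*((-18 + 288) + 229)*(-1)/154 = -49*(270 + 229)*(-1)/154 = -24451*(-1)/154 = -49*(-499/154) = 3493/22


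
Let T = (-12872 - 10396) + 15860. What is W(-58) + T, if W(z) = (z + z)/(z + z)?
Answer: -7407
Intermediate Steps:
T = -7408 (T = -23268 + 15860 = -7408)
W(z) = 1 (W(z) = (2*z)/((2*z)) = (2*z)*(1/(2*z)) = 1)
W(-58) + T = 1 - 7408 = -7407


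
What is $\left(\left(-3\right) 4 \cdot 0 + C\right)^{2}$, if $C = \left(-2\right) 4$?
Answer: $64$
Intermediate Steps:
$C = -8$
$\left(\left(-3\right) 4 \cdot 0 + C\right)^{2} = \left(\left(-3\right) 4 \cdot 0 - 8\right)^{2} = \left(\left(-12\right) 0 - 8\right)^{2} = \left(0 - 8\right)^{2} = \left(-8\right)^{2} = 64$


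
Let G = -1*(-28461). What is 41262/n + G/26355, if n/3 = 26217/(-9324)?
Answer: -125151094409/25590705 ≈ -4890.5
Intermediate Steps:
n = -8739/1036 (n = 3*(26217/(-9324)) = 3*(26217*(-1/9324)) = 3*(-2913/1036) = -8739/1036 ≈ -8.4353)
G = 28461
41262/n + G/26355 = 41262/(-8739/1036) + 28461/26355 = 41262*(-1036/8739) + 28461*(1/26355) = -14249144/2913 + 9487/8785 = -125151094409/25590705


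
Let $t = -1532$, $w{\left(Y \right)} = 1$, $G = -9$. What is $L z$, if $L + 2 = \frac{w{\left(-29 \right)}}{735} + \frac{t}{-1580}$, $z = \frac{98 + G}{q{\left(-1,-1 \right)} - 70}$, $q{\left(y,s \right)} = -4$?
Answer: $\frac{531775}{429681} \approx 1.2376$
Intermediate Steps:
$z = - \frac{89}{74}$ ($z = \frac{98 - 9}{-4 - 70} = \frac{89}{-74} = 89 \left(- \frac{1}{74}\right) = - \frac{89}{74} \approx -1.2027$)
$L = - \frac{11950}{11613}$ ($L = -2 + \left(1 \cdot \frac{1}{735} - \frac{1532}{-1580}\right) = -2 + \left(1 \cdot \frac{1}{735} - - \frac{383}{395}\right) = -2 + \left(\frac{1}{735} + \frac{383}{395}\right) = -2 + \frac{11276}{11613} = - \frac{11950}{11613} \approx -1.029$)
$L z = \left(- \frac{11950}{11613}\right) \left(- \frac{89}{74}\right) = \frac{531775}{429681}$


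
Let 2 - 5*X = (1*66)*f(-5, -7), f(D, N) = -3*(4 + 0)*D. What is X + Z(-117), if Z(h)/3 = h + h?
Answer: -7468/5 ≈ -1493.6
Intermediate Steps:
f(D, N) = -12*D
Z(h) = 6*h (Z(h) = 3*(h + h) = 3*(2*h) = 6*h)
X = -3958/5 (X = ⅖ - 1*66*(-12*(-5))/5 = ⅖ - 66*60/5 = ⅖ - ⅕*3960 = ⅖ - 792 = -3958/5 ≈ -791.60)
X + Z(-117) = -3958/5 + 6*(-117) = -3958/5 - 702 = -7468/5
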